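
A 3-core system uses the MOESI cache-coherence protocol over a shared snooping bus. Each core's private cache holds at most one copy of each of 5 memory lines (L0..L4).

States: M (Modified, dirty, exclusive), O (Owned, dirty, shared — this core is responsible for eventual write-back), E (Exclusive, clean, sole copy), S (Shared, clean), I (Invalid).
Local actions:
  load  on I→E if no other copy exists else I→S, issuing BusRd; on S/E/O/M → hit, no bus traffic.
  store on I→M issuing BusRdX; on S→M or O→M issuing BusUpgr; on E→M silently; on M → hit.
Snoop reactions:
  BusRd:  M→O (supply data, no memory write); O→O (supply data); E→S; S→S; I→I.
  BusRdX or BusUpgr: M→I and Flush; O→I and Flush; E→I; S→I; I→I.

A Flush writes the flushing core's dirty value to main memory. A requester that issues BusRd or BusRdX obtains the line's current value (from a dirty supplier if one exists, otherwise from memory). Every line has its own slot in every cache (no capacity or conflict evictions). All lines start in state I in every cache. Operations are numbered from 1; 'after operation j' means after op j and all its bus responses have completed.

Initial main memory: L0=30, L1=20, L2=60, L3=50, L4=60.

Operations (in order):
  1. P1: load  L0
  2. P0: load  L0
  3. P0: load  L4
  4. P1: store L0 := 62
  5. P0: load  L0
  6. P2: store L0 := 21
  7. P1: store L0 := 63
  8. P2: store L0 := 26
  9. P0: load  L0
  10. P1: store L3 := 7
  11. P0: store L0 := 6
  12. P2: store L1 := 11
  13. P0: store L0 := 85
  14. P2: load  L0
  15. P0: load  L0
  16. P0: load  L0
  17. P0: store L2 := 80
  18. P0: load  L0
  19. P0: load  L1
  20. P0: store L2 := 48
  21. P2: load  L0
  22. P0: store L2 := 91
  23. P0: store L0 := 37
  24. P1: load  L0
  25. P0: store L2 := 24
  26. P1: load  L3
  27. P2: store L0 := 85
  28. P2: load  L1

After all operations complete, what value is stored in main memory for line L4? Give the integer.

[1] P1: load  L0 | P0:I, P1:E(30), P2:I | bus: BusRd
[2] P0: load  L0 | P0:S(30), P1:S(30), P2:I | bus: BusRd
[3] P0: load  L4 | P0:E(60), P1:I, P2:I | bus: BusRd
[4] P1: store L0 := 62 | P0:I, P1:M(62), P2:I | bus: BusUpgr
[5] P0: load  L0 | P0:S(62), P1:O(62), P2:I | bus: BusRd
[6] P2: store L0 := 21 | P0:I, P1:I, P2:M(21) | bus: BusRdX,Flush
[7] P1: store L0 := 63 | P0:I, P1:M(63), P2:I | bus: BusRdX,Flush
[8] P2: store L0 := 26 | P0:I, P1:I, P2:M(26) | bus: BusRdX,Flush
[9] P0: load  L0 | P0:S(26), P1:I, P2:O(26) | bus: BusRd
[10] P1: store L3 := 7 | P0:I, P1:M(7), P2:I | bus: BusRdX
[11] P0: store L0 := 6 | P0:M(6), P1:I, P2:I | bus: BusUpgr,Flush
[12] P2: store L1 := 11 | P0:I, P1:I, P2:M(11) | bus: BusRdX
[13] P0: store L0 := 85 | P0:M(85), P1:I, P2:I | bus: none
[14] P2: load  L0 | P0:O(85), P1:I, P2:S(85) | bus: BusRd
[15] P0: load  L0 | P0:O(85), P1:I, P2:S(85) | bus: none
[16] P0: load  L0 | P0:O(85), P1:I, P2:S(85) | bus: none
[17] P0: store L2 := 80 | P0:M(80), P1:I, P2:I | bus: BusRdX
[18] P0: load  L0 | P0:O(85), P1:I, P2:S(85) | bus: none
[19] P0: load  L1 | P0:S(11), P1:I, P2:O(11) | bus: BusRd
[20] P0: store L2 := 48 | P0:M(48), P1:I, P2:I | bus: none
[21] P2: load  L0 | P0:O(85), P1:I, P2:S(85) | bus: none
[22] P0: store L2 := 91 | P0:M(91), P1:I, P2:I | bus: none
[23] P0: store L0 := 37 | P0:M(37), P1:I, P2:I | bus: BusUpgr
[24] P1: load  L0 | P0:O(37), P1:S(37), P2:I | bus: BusRd
[25] P0: store L2 := 24 | P0:M(24), P1:I, P2:I | bus: none
[26] P1: load  L3 | P0:I, P1:M(7), P2:I | bus: none
[27] P2: store L0 := 85 | P0:I, P1:I, P2:M(85) | bus: BusRdX,Flush
[28] P2: load  L1 | P0:S(11), P1:I, P2:O(11) | bus: none

memory[L4] = 60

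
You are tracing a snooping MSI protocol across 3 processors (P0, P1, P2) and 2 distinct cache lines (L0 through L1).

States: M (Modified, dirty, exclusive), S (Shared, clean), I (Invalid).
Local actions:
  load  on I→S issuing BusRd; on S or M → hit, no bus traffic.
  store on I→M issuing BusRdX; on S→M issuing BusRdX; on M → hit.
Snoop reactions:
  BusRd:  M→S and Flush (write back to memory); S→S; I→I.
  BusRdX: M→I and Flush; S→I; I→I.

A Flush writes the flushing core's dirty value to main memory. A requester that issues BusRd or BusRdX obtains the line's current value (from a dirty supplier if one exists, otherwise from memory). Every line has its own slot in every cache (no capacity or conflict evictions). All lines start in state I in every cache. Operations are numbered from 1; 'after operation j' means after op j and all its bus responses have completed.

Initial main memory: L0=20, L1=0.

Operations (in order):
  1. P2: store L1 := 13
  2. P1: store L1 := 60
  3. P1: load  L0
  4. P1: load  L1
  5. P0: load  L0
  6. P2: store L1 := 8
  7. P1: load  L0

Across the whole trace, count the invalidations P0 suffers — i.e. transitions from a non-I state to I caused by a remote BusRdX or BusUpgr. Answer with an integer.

  op1 P2: store L1 := 13 → I/I/M on L1; bus BusRdX; mem=0
  op2 P1: store L1 := 60 → I/M/I on L1; bus BusRdX Flush; mem=13
  op3 P1: load  L0 → I/S/I on L0; bus BusRd; mem=20
  op4 P1: load  L1 → I/M/I on L1; bus (none); mem=13
  op5 P0: load  L0 → S/S/I on L0; bus BusRd; mem=20
  op6 P2: store L1 := 8 → I/I/M on L1; bus BusRdX Flush; mem=60
  op7 P1: load  L0 → S/S/I on L0; bus (none); mem=20

invalidations = 0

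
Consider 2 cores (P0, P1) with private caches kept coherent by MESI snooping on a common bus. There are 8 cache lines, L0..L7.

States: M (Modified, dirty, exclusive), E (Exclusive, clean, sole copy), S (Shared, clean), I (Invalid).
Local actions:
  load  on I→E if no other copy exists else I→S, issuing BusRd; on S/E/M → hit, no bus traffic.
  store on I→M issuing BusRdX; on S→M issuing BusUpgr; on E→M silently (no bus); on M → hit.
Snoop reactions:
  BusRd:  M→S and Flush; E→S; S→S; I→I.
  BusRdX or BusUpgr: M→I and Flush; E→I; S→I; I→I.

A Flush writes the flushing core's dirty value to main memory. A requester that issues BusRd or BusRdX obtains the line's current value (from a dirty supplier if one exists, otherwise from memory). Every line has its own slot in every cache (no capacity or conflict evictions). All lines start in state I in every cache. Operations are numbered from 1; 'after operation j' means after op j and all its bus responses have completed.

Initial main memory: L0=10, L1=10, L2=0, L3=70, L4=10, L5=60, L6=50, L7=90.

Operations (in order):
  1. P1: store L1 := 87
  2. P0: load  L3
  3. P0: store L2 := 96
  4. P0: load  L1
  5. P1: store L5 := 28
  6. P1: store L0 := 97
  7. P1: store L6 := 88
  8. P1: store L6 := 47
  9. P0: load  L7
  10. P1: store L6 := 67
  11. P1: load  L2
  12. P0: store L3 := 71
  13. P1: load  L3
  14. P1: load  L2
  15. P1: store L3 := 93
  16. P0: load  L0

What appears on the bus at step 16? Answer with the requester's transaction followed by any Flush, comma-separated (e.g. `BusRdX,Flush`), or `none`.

bus = BusRd,Flush

1. P1: store L1 := 87  bus=[BusRdX]  L1: P0=I P1=M  mem[L1]=10
2. P0: load  L3  bus=[BusRd]  L3: P0=E P1=I  mem[L3]=70
3. P0: store L2 := 96  bus=[BusRdX]  L2: P0=M P1=I  mem[L2]=0
4. P0: load  L1  bus=[BusRd,Flush]  L1: P0=S P1=S  mem[L1]=87
5. P1: store L5 := 28  bus=[BusRdX]  L5: P0=I P1=M  mem[L5]=60
6. P1: store L0 := 97  bus=[BusRdX]  L0: P0=I P1=M  mem[L0]=10
7. P1: store L6 := 88  bus=[BusRdX]  L6: P0=I P1=M  mem[L6]=50
8. P1: store L6 := 47  bus=[-]  L6: P0=I P1=M  mem[L6]=50
9. P0: load  L7  bus=[BusRd]  L7: P0=E P1=I  mem[L7]=90
10. P1: store L6 := 67  bus=[-]  L6: P0=I P1=M  mem[L6]=50
11. P1: load  L2  bus=[BusRd,Flush]  L2: P0=S P1=S  mem[L2]=96
12. P0: store L3 := 71  bus=[-]  L3: P0=M P1=I  mem[L3]=70
13. P1: load  L3  bus=[BusRd,Flush]  L3: P0=S P1=S  mem[L3]=71
14. P1: load  L2  bus=[-]  L2: P0=S P1=S  mem[L2]=96
15. P1: store L3 := 93  bus=[BusUpgr]  L3: P0=I P1=M  mem[L3]=71
16. P0: load  L0  bus=[BusRd,Flush]  L0: P0=S P1=S  mem[L0]=97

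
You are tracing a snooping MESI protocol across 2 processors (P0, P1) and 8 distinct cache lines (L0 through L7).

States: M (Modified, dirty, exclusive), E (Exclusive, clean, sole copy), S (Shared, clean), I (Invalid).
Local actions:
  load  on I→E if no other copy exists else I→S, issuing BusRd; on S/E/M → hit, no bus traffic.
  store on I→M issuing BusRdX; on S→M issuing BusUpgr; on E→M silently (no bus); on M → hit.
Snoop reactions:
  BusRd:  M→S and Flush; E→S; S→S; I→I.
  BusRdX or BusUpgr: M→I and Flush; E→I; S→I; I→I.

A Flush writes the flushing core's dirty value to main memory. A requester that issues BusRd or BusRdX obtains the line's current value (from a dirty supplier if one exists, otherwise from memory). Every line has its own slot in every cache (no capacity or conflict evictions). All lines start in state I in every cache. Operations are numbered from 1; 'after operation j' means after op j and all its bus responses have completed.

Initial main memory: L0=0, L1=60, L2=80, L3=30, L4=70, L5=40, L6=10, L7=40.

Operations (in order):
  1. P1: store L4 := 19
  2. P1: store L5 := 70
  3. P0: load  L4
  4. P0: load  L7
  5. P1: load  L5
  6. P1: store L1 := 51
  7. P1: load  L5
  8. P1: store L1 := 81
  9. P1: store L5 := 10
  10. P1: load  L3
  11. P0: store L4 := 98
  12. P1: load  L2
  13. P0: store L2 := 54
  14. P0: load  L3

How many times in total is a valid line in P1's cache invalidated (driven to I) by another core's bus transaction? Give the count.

invalidations = 2

  op1 P1: store L4 := 19 → I/M on L4; bus BusRdX; mem=70
  op2 P1: store L5 := 70 → I/M on L5; bus BusRdX; mem=40
  op3 P0: load  L4 → S/S on L4; bus BusRd Flush; mem=19
  op4 P0: load  L7 → E/I on L7; bus BusRd; mem=40
  op5 P1: load  L5 → I/M on L5; bus (none); mem=40
  op6 P1: store L1 := 51 → I/M on L1; bus BusRdX; mem=60
  op7 P1: load  L5 → I/M on L5; bus (none); mem=40
  op8 P1: store L1 := 81 → I/M on L1; bus (none); mem=60
  op9 P1: store L5 := 10 → I/M on L5; bus (none); mem=40
  op10 P1: load  L3 → I/E on L3; bus BusRd; mem=30
  op11 P0: store L4 := 98 → M/I on L4; bus BusUpgr; mem=19
  op12 P1: load  L2 → I/E on L2; bus BusRd; mem=80
  op13 P0: store L2 := 54 → M/I on L2; bus BusRdX; mem=80
  op14 P0: load  L3 → S/S on L3; bus BusRd; mem=30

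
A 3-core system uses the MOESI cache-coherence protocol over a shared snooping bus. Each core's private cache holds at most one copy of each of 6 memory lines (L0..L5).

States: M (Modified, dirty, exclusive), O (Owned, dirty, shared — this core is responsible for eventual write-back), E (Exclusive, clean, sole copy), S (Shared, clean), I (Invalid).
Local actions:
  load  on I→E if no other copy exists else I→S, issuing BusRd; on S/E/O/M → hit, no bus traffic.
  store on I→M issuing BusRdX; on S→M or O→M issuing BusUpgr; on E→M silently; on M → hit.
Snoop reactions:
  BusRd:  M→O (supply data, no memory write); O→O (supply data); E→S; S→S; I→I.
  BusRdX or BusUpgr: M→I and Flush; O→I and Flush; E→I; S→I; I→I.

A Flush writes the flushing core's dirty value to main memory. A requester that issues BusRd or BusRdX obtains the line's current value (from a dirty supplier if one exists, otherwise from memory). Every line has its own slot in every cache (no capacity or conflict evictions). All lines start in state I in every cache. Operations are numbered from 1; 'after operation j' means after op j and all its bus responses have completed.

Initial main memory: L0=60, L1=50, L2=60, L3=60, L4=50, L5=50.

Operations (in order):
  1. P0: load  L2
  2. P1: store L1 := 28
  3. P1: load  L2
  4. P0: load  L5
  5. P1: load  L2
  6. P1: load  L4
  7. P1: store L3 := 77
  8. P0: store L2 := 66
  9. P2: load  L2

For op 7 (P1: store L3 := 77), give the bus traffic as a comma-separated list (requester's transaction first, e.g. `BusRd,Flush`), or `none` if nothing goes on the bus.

bus = BusRdX

1. P0: load  L2  bus=[BusRd]  L2: P0=E P1=I P2=I  mem[L2]=60
2. P1: store L1 := 28  bus=[BusRdX]  L1: P0=I P1=M P2=I  mem[L1]=50
3. P1: load  L2  bus=[BusRd]  L2: P0=S P1=S P2=I  mem[L2]=60
4. P0: load  L5  bus=[BusRd]  L5: P0=E P1=I P2=I  mem[L5]=50
5. P1: load  L2  bus=[-]  L2: P0=S P1=S P2=I  mem[L2]=60
6. P1: load  L4  bus=[BusRd]  L4: P0=I P1=E P2=I  mem[L4]=50
7. P1: store L3 := 77  bus=[BusRdX]  L3: P0=I P1=M P2=I  mem[L3]=60
8. P0: store L2 := 66  bus=[BusUpgr]  L2: P0=M P1=I P2=I  mem[L2]=60
9. P2: load  L2  bus=[BusRd]  L2: P0=O P1=I P2=S  mem[L2]=60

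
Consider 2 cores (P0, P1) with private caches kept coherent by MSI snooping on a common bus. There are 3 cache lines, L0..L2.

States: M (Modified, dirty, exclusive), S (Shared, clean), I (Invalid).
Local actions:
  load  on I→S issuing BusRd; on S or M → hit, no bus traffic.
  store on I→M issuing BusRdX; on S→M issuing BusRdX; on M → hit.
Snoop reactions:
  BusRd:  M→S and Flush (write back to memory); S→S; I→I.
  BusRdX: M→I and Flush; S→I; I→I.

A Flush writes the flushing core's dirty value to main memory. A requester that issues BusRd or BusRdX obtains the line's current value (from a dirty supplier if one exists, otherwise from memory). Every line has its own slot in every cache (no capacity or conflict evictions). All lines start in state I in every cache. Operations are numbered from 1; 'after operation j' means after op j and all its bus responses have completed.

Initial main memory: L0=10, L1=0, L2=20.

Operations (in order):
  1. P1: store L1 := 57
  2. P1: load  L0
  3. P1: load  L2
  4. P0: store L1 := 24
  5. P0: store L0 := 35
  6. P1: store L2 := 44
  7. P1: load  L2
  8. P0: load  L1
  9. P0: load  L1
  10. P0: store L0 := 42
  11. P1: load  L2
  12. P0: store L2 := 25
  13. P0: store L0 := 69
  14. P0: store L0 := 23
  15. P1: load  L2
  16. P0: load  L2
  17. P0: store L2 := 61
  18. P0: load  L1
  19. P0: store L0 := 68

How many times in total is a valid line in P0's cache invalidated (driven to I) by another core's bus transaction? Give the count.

invalidations = 0

  op1 P1: store L1 := 57 → I/M on L1; bus BusRdX; mem=0
  op2 P1: load  L0 → I/S on L0; bus BusRd; mem=10
  op3 P1: load  L2 → I/S on L2; bus BusRd; mem=20
  op4 P0: store L1 := 24 → M/I on L1; bus BusRdX Flush; mem=57
  op5 P0: store L0 := 35 → M/I on L0; bus BusRdX; mem=10
  op6 P1: store L2 := 44 → I/M on L2; bus BusRdX; mem=20
  op7 P1: load  L2 → I/M on L2; bus (none); mem=20
  op8 P0: load  L1 → M/I on L1; bus (none); mem=57
  op9 P0: load  L1 → M/I on L1; bus (none); mem=57
  op10 P0: store L0 := 42 → M/I on L0; bus (none); mem=10
  op11 P1: load  L2 → I/M on L2; bus (none); mem=20
  op12 P0: store L2 := 25 → M/I on L2; bus BusRdX Flush; mem=44
  op13 P0: store L0 := 69 → M/I on L0; bus (none); mem=10
  op14 P0: store L0 := 23 → M/I on L0; bus (none); mem=10
  op15 P1: load  L2 → S/S on L2; bus BusRd Flush; mem=25
  op16 P0: load  L2 → S/S on L2; bus (none); mem=25
  op17 P0: store L2 := 61 → M/I on L2; bus BusRdX; mem=25
  op18 P0: load  L1 → M/I on L1; bus (none); mem=57
  op19 P0: store L0 := 68 → M/I on L0; bus (none); mem=10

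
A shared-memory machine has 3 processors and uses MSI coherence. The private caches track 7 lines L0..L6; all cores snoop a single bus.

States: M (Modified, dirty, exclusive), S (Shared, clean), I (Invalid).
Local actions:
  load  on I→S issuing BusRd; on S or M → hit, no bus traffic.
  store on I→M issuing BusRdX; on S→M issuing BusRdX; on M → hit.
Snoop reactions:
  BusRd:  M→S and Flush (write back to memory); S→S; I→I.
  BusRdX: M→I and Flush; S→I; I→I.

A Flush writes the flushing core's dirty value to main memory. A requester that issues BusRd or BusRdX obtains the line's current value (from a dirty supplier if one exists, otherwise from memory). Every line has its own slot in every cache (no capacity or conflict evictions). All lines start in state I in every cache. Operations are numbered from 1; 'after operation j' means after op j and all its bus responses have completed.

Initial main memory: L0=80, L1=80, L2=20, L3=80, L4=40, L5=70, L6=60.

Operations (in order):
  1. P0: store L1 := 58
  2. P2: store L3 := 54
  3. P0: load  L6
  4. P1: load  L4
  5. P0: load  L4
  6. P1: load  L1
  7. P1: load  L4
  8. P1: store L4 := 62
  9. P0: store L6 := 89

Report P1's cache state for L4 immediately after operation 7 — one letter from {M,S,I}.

state = S

[1] P0: store L1 := 58 | P0:M(58), P1:I, P2:I | bus: BusRdX
[2] P2: store L3 := 54 | P0:I, P1:I, P2:M(54) | bus: BusRdX
[3] P0: load  L6 | P0:S(60), P1:I, P2:I | bus: BusRd
[4] P1: load  L4 | P0:I, P1:S(40), P2:I | bus: BusRd
[5] P0: load  L4 | P0:S(40), P1:S(40), P2:I | bus: BusRd
[6] P1: load  L1 | P0:S(58), P1:S(58), P2:I | bus: BusRd,Flush
[7] P1: load  L4 | P0:S(40), P1:S(40), P2:I | bus: none
[8] P1: store L4 := 62 | P0:I, P1:M(62), P2:I | bus: BusRdX
[9] P0: store L6 := 89 | P0:M(89), P1:I, P2:I | bus: BusRdX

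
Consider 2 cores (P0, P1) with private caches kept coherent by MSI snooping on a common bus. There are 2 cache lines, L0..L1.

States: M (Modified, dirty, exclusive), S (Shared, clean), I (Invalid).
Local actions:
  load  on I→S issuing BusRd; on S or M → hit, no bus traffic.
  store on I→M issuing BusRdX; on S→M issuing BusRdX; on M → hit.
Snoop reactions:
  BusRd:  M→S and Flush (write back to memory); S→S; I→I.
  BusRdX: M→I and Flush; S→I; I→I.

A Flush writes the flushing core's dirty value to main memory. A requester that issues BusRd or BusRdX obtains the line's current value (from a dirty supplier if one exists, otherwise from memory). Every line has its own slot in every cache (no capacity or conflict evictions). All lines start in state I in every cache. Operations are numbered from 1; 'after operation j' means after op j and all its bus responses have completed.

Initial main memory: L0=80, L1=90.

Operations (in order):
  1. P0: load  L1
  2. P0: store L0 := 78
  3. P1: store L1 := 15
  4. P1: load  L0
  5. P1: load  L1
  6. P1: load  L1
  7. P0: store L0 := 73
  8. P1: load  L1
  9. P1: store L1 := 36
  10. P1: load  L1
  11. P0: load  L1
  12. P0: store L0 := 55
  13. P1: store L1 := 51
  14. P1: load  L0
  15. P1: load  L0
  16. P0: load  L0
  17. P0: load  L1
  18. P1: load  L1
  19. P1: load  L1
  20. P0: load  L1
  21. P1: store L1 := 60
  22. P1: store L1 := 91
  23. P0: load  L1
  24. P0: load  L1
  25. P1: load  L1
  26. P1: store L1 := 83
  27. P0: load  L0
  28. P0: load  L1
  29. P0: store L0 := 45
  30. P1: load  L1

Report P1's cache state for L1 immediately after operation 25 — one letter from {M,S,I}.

state = S

1. P0: load  L1  bus=[BusRd]  L1: P0=S P1=I  mem[L1]=90
2. P0: store L0 := 78  bus=[BusRdX]  L0: P0=M P1=I  mem[L0]=80
3. P1: store L1 := 15  bus=[BusRdX]  L1: P0=I P1=M  mem[L1]=90
4. P1: load  L0  bus=[BusRd,Flush]  L0: P0=S P1=S  mem[L0]=78
5. P1: load  L1  bus=[-]  L1: P0=I P1=M  mem[L1]=90
6. P1: load  L1  bus=[-]  L1: P0=I P1=M  mem[L1]=90
7. P0: store L0 := 73  bus=[BusRdX]  L0: P0=M P1=I  mem[L0]=78
8. P1: load  L1  bus=[-]  L1: P0=I P1=M  mem[L1]=90
9. P1: store L1 := 36  bus=[-]  L1: P0=I P1=M  mem[L1]=90
10. P1: load  L1  bus=[-]  L1: P0=I P1=M  mem[L1]=90
11. P0: load  L1  bus=[BusRd,Flush]  L1: P0=S P1=S  mem[L1]=36
12. P0: store L0 := 55  bus=[-]  L0: P0=M P1=I  mem[L0]=78
13. P1: store L1 := 51  bus=[BusRdX]  L1: P0=I P1=M  mem[L1]=36
14. P1: load  L0  bus=[BusRd,Flush]  L0: P0=S P1=S  mem[L0]=55
15. P1: load  L0  bus=[-]  L0: P0=S P1=S  mem[L0]=55
16. P0: load  L0  bus=[-]  L0: P0=S P1=S  mem[L0]=55
17. P0: load  L1  bus=[BusRd,Flush]  L1: P0=S P1=S  mem[L1]=51
18. P1: load  L1  bus=[-]  L1: P0=S P1=S  mem[L1]=51
19. P1: load  L1  bus=[-]  L1: P0=S P1=S  mem[L1]=51
20. P0: load  L1  bus=[-]  L1: P0=S P1=S  mem[L1]=51
21. P1: store L1 := 60  bus=[BusRdX]  L1: P0=I P1=M  mem[L1]=51
22. P1: store L1 := 91  bus=[-]  L1: P0=I P1=M  mem[L1]=51
23. P0: load  L1  bus=[BusRd,Flush]  L1: P0=S P1=S  mem[L1]=91
24. P0: load  L1  bus=[-]  L1: P0=S P1=S  mem[L1]=91
25. P1: load  L1  bus=[-]  L1: P0=S P1=S  mem[L1]=91
26. P1: store L1 := 83  bus=[BusRdX]  L1: P0=I P1=M  mem[L1]=91
27. P0: load  L0  bus=[-]  L0: P0=S P1=S  mem[L0]=55
28. P0: load  L1  bus=[BusRd,Flush]  L1: P0=S P1=S  mem[L1]=83
29. P0: store L0 := 45  bus=[BusRdX]  L0: P0=M P1=I  mem[L0]=55
30. P1: load  L1  bus=[-]  L1: P0=S P1=S  mem[L1]=83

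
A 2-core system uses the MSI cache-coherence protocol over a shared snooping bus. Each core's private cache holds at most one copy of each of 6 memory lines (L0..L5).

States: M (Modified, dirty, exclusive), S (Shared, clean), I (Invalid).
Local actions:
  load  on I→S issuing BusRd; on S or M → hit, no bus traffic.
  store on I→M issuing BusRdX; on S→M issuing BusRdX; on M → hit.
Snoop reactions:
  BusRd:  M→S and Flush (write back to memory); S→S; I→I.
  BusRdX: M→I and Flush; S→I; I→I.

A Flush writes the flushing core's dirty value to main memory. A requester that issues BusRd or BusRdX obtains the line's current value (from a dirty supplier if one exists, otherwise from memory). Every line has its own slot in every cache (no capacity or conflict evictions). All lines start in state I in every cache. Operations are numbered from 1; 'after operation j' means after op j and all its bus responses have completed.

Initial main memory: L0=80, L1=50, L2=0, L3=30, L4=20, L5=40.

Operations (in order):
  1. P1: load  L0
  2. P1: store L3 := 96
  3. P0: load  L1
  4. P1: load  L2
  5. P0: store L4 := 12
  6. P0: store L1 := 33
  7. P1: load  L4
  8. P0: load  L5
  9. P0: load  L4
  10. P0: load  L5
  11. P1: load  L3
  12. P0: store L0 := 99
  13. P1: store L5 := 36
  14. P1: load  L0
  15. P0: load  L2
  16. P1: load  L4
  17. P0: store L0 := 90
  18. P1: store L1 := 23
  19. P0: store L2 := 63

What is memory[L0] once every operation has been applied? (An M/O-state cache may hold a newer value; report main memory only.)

memory[L0] = 99

  op1 P1: load  L0 → I/S on L0; bus BusRd; mem=80
  op2 P1: store L3 := 96 → I/M on L3; bus BusRdX; mem=30
  op3 P0: load  L1 → S/I on L1; bus BusRd; mem=50
  op4 P1: load  L2 → I/S on L2; bus BusRd; mem=0
  op5 P0: store L4 := 12 → M/I on L4; bus BusRdX; mem=20
  op6 P0: store L1 := 33 → M/I on L1; bus BusRdX; mem=50
  op7 P1: load  L4 → S/S on L4; bus BusRd Flush; mem=12
  op8 P0: load  L5 → S/I on L5; bus BusRd; mem=40
  op9 P0: load  L4 → S/S on L4; bus (none); mem=12
  op10 P0: load  L5 → S/I on L5; bus (none); mem=40
  op11 P1: load  L3 → I/M on L3; bus (none); mem=30
  op12 P0: store L0 := 99 → M/I on L0; bus BusRdX; mem=80
  op13 P1: store L5 := 36 → I/M on L5; bus BusRdX; mem=40
  op14 P1: load  L0 → S/S on L0; bus BusRd Flush; mem=99
  op15 P0: load  L2 → S/S on L2; bus BusRd; mem=0
  op16 P1: load  L4 → S/S on L4; bus (none); mem=12
  op17 P0: store L0 := 90 → M/I on L0; bus BusRdX; mem=99
  op18 P1: store L1 := 23 → I/M on L1; bus BusRdX Flush; mem=33
  op19 P0: store L2 := 63 → M/I on L2; bus BusRdX; mem=0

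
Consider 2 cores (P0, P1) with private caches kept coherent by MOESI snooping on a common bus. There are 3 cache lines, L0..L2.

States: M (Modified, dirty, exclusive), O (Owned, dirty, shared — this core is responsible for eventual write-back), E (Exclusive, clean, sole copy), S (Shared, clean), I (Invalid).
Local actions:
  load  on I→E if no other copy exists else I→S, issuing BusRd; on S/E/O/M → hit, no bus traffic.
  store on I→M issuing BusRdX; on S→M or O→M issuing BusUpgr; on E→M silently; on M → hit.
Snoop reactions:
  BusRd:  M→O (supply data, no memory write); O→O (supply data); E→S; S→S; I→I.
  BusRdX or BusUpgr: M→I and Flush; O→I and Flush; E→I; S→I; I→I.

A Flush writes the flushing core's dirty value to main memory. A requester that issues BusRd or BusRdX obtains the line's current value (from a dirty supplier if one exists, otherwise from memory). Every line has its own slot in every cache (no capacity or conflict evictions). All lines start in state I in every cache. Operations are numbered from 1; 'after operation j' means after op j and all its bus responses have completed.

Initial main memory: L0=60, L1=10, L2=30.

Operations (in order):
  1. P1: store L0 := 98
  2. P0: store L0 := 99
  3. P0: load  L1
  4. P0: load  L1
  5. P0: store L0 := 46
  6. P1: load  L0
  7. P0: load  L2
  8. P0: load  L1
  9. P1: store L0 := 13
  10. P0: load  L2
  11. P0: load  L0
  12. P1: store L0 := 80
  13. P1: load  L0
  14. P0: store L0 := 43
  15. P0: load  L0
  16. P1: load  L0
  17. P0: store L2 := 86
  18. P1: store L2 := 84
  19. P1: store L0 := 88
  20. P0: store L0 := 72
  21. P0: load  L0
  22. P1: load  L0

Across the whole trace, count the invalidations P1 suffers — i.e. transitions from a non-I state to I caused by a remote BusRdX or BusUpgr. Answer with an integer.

invalidations = 3

  op1 P1: store L0 := 98 → I/M on L0; bus BusRdX; mem=60
  op2 P0: store L0 := 99 → M/I on L0; bus BusRdX Flush; mem=98
  op3 P0: load  L1 → E/I on L1; bus BusRd; mem=10
  op4 P0: load  L1 → E/I on L1; bus (none); mem=10
  op5 P0: store L0 := 46 → M/I on L0; bus (none); mem=98
  op6 P1: load  L0 → O/S on L0; bus BusRd; mem=98
  op7 P0: load  L2 → E/I on L2; bus BusRd; mem=30
  op8 P0: load  L1 → E/I on L1; bus (none); mem=10
  op9 P1: store L0 := 13 → I/M on L0; bus BusUpgr Flush; mem=46
  op10 P0: load  L2 → E/I on L2; bus (none); mem=30
  op11 P0: load  L0 → S/O on L0; bus BusRd; mem=46
  op12 P1: store L0 := 80 → I/M on L0; bus BusUpgr; mem=46
  op13 P1: load  L0 → I/M on L0; bus (none); mem=46
  op14 P0: store L0 := 43 → M/I on L0; bus BusRdX Flush; mem=80
  op15 P0: load  L0 → M/I on L0; bus (none); mem=80
  op16 P1: load  L0 → O/S on L0; bus BusRd; mem=80
  op17 P0: store L2 := 86 → M/I on L2; bus (none); mem=30
  op18 P1: store L2 := 84 → I/M on L2; bus BusRdX Flush; mem=86
  op19 P1: store L0 := 88 → I/M on L0; bus BusUpgr Flush; mem=43
  op20 P0: store L0 := 72 → M/I on L0; bus BusRdX Flush; mem=88
  op21 P0: load  L0 → M/I on L0; bus (none); mem=88
  op22 P1: load  L0 → O/S on L0; bus BusRd; mem=88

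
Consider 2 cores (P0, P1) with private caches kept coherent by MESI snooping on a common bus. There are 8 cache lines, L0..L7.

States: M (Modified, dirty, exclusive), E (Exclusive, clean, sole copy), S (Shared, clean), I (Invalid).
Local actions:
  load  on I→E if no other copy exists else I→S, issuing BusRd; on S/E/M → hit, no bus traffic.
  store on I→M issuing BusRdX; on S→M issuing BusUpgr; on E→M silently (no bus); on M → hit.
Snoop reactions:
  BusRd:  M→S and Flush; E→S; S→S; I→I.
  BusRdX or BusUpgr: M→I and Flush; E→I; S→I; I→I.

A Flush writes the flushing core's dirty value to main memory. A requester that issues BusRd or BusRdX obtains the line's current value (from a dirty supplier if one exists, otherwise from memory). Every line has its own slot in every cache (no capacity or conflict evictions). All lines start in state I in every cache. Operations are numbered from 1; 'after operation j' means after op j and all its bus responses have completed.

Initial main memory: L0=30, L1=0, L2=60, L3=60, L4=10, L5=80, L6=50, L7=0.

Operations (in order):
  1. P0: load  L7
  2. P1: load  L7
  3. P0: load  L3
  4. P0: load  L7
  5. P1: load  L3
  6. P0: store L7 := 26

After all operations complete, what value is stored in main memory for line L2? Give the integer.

memory[L2] = 60

[1] P0: load  L7 | P0:E(0), P1:I | bus: BusRd
[2] P1: load  L7 | P0:S(0), P1:S(0) | bus: BusRd
[3] P0: load  L3 | P0:E(60), P1:I | bus: BusRd
[4] P0: load  L7 | P0:S(0), P1:S(0) | bus: none
[5] P1: load  L3 | P0:S(60), P1:S(60) | bus: BusRd
[6] P0: store L7 := 26 | P0:M(26), P1:I | bus: BusUpgr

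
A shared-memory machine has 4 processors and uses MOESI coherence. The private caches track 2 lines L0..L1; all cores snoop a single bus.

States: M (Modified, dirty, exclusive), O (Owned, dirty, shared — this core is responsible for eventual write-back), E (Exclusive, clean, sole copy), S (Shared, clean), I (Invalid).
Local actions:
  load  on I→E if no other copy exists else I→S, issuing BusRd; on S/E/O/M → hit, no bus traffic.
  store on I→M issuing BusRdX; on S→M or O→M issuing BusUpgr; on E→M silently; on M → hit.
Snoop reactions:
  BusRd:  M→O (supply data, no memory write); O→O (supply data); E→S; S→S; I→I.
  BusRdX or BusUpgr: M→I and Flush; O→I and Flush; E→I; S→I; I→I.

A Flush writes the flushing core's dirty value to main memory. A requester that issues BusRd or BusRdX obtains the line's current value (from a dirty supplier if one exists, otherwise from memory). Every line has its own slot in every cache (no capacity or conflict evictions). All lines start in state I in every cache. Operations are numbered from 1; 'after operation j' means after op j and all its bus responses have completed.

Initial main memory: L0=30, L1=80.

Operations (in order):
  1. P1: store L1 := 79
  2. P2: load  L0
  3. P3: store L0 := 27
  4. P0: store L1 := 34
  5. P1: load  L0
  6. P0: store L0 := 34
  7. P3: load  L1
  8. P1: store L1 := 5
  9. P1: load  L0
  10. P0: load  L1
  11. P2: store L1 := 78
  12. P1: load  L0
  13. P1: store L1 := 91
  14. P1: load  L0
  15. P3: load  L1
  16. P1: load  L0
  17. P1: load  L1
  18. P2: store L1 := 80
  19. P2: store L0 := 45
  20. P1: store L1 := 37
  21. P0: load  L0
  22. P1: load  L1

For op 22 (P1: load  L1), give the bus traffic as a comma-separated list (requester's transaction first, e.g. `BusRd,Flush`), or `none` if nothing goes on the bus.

bus = none

1. P1: store L1 := 79  bus=[BusRdX]  L1: P0=I P1=M P2=I P3=I  mem[L1]=80
2. P2: load  L0  bus=[BusRd]  L0: P0=I P1=I P2=E P3=I  mem[L0]=30
3. P3: store L0 := 27  bus=[BusRdX]  L0: P0=I P1=I P2=I P3=M  mem[L0]=30
4. P0: store L1 := 34  bus=[BusRdX,Flush]  L1: P0=M P1=I P2=I P3=I  mem[L1]=79
5. P1: load  L0  bus=[BusRd]  L0: P0=I P1=S P2=I P3=O  mem[L0]=30
6. P0: store L0 := 34  bus=[BusRdX,Flush]  L0: P0=M P1=I P2=I P3=I  mem[L0]=27
7. P3: load  L1  bus=[BusRd]  L1: P0=O P1=I P2=I P3=S  mem[L1]=79
8. P1: store L1 := 5  bus=[BusRdX,Flush]  L1: P0=I P1=M P2=I P3=I  mem[L1]=34
9. P1: load  L0  bus=[BusRd]  L0: P0=O P1=S P2=I P3=I  mem[L0]=27
10. P0: load  L1  bus=[BusRd]  L1: P0=S P1=O P2=I P3=I  mem[L1]=34
11. P2: store L1 := 78  bus=[BusRdX,Flush]  L1: P0=I P1=I P2=M P3=I  mem[L1]=5
12. P1: load  L0  bus=[-]  L0: P0=O P1=S P2=I P3=I  mem[L0]=27
13. P1: store L1 := 91  bus=[BusRdX,Flush]  L1: P0=I P1=M P2=I P3=I  mem[L1]=78
14. P1: load  L0  bus=[-]  L0: P0=O P1=S P2=I P3=I  mem[L0]=27
15. P3: load  L1  bus=[BusRd]  L1: P0=I P1=O P2=I P3=S  mem[L1]=78
16. P1: load  L0  bus=[-]  L0: P0=O P1=S P2=I P3=I  mem[L0]=27
17. P1: load  L1  bus=[-]  L1: P0=I P1=O P2=I P3=S  mem[L1]=78
18. P2: store L1 := 80  bus=[BusRdX,Flush]  L1: P0=I P1=I P2=M P3=I  mem[L1]=91
19. P2: store L0 := 45  bus=[BusRdX,Flush]  L0: P0=I P1=I P2=M P3=I  mem[L0]=34
20. P1: store L1 := 37  bus=[BusRdX,Flush]  L1: P0=I P1=M P2=I P3=I  mem[L1]=80
21. P0: load  L0  bus=[BusRd]  L0: P0=S P1=I P2=O P3=I  mem[L0]=34
22. P1: load  L1  bus=[-]  L1: P0=I P1=M P2=I P3=I  mem[L1]=80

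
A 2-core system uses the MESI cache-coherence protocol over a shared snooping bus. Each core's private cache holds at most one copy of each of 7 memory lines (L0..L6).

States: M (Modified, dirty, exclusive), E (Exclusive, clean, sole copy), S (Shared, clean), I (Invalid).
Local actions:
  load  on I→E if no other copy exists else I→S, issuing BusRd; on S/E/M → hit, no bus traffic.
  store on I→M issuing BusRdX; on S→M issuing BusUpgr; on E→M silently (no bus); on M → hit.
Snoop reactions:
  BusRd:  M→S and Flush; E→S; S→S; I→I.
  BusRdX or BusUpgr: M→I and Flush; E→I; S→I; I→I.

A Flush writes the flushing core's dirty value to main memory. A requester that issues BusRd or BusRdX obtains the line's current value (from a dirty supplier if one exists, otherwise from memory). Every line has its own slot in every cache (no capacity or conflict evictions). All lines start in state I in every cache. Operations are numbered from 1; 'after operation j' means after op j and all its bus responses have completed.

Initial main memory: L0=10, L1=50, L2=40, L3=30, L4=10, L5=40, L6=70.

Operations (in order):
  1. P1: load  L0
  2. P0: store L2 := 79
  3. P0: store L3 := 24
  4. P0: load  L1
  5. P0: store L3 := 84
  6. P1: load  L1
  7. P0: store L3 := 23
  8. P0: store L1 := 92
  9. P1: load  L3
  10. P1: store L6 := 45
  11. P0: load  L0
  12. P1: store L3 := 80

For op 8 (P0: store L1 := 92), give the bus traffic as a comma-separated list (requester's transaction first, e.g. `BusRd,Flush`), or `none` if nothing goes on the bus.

1. P1: load  L0  bus=[BusRd]  L0: P0=I P1=E  mem[L0]=10
2. P0: store L2 := 79  bus=[BusRdX]  L2: P0=M P1=I  mem[L2]=40
3. P0: store L3 := 24  bus=[BusRdX]  L3: P0=M P1=I  mem[L3]=30
4. P0: load  L1  bus=[BusRd]  L1: P0=E P1=I  mem[L1]=50
5. P0: store L3 := 84  bus=[-]  L3: P0=M P1=I  mem[L3]=30
6. P1: load  L1  bus=[BusRd]  L1: P0=S P1=S  mem[L1]=50
7. P0: store L3 := 23  bus=[-]  L3: P0=M P1=I  mem[L3]=30
8. P0: store L1 := 92  bus=[BusUpgr]  L1: P0=M P1=I  mem[L1]=50
9. P1: load  L3  bus=[BusRd,Flush]  L3: P0=S P1=S  mem[L3]=23
10. P1: store L6 := 45  bus=[BusRdX]  L6: P0=I P1=M  mem[L6]=70
11. P0: load  L0  bus=[BusRd]  L0: P0=S P1=S  mem[L0]=10
12. P1: store L3 := 80  bus=[BusUpgr]  L3: P0=I P1=M  mem[L3]=23

bus = BusUpgr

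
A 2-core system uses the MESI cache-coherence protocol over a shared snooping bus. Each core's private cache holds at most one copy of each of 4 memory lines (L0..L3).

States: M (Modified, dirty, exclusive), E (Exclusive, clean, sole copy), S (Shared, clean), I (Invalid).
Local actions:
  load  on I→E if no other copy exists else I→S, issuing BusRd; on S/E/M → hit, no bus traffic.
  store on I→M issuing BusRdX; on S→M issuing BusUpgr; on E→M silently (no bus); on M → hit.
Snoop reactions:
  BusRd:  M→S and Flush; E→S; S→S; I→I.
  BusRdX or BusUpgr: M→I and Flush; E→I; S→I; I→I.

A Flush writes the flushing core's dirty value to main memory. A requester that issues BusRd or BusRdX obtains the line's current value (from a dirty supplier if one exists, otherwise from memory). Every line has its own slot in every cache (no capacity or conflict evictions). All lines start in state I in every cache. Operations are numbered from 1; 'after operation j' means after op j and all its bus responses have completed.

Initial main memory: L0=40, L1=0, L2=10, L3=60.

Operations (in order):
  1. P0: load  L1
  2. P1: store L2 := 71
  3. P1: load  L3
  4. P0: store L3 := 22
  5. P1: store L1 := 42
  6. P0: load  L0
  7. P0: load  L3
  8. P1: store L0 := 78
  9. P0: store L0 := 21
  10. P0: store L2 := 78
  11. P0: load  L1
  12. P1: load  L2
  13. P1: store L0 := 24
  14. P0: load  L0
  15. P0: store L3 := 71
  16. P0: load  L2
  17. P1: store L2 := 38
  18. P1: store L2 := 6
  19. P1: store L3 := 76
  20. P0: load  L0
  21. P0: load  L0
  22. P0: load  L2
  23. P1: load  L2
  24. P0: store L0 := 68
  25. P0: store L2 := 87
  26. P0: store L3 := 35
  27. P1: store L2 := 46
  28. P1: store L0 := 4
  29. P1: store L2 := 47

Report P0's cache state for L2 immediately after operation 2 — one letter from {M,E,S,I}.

state = I

  op1 P0: load  L1 → E/I on L1; bus BusRd; mem=0
  op2 P1: store L2 := 71 → I/M on L2; bus BusRdX; mem=10
  op3 P1: load  L3 → I/E on L3; bus BusRd; mem=60
  op4 P0: store L3 := 22 → M/I on L3; bus BusRdX; mem=60
  op5 P1: store L1 := 42 → I/M on L1; bus BusRdX; mem=0
  op6 P0: load  L0 → E/I on L0; bus BusRd; mem=40
  op7 P0: load  L3 → M/I on L3; bus (none); mem=60
  op8 P1: store L0 := 78 → I/M on L0; bus BusRdX; mem=40
  op9 P0: store L0 := 21 → M/I on L0; bus BusRdX Flush; mem=78
  op10 P0: store L2 := 78 → M/I on L2; bus BusRdX Flush; mem=71
  op11 P0: load  L1 → S/S on L1; bus BusRd Flush; mem=42
  op12 P1: load  L2 → S/S on L2; bus BusRd Flush; mem=78
  op13 P1: store L0 := 24 → I/M on L0; bus BusRdX Flush; mem=21
  op14 P0: load  L0 → S/S on L0; bus BusRd Flush; mem=24
  op15 P0: store L3 := 71 → M/I on L3; bus (none); mem=60
  op16 P0: load  L2 → S/S on L2; bus (none); mem=78
  op17 P1: store L2 := 38 → I/M on L2; bus BusUpgr; mem=78
  op18 P1: store L2 := 6 → I/M on L2; bus (none); mem=78
  op19 P1: store L3 := 76 → I/M on L3; bus BusRdX Flush; mem=71
  op20 P0: load  L0 → S/S on L0; bus (none); mem=24
  op21 P0: load  L0 → S/S on L0; bus (none); mem=24
  op22 P0: load  L2 → S/S on L2; bus BusRd Flush; mem=6
  op23 P1: load  L2 → S/S on L2; bus (none); mem=6
  op24 P0: store L0 := 68 → M/I on L0; bus BusUpgr; mem=24
  op25 P0: store L2 := 87 → M/I on L2; bus BusUpgr; mem=6
  op26 P0: store L3 := 35 → M/I on L3; bus BusRdX Flush; mem=76
  op27 P1: store L2 := 46 → I/M on L2; bus BusRdX Flush; mem=87
  op28 P1: store L0 := 4 → I/M on L0; bus BusRdX Flush; mem=68
  op29 P1: store L2 := 47 → I/M on L2; bus (none); mem=87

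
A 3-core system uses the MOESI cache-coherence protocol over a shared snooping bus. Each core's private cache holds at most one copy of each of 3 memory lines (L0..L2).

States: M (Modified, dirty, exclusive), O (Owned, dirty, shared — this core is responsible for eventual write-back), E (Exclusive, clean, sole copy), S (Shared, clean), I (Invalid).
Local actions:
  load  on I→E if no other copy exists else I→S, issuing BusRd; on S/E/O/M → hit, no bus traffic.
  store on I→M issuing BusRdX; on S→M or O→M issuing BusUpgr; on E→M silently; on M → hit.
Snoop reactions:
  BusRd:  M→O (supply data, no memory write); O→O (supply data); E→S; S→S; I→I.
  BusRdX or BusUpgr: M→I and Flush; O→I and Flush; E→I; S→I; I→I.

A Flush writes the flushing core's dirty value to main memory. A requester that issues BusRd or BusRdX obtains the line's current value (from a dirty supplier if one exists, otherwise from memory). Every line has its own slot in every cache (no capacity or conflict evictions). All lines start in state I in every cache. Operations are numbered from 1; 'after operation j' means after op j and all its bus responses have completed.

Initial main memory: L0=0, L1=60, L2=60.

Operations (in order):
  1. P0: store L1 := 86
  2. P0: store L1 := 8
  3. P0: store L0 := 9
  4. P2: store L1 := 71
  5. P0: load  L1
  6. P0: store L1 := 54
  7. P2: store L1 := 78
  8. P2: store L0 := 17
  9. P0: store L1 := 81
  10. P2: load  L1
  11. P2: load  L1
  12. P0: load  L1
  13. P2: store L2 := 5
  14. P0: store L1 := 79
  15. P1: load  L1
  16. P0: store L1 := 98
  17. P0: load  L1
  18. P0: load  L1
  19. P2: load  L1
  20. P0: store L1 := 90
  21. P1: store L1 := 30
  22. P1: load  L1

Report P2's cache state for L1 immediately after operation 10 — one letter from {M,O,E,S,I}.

state = S

step 1: P0: store L1 := 86  ⟶  MII  (L1)  txn=BusRdX  M[L1]=60
step 2: P0: store L1 := 8  ⟶  MII  (L1)  txn=∅  M[L1]=60
step 3: P0: store L0 := 9  ⟶  MII  (L0)  txn=BusRdX  M[L0]=0
step 4: P2: store L1 := 71  ⟶  IIM  (L1)  txn=BusRdX+Flush  M[L1]=8
step 5: P0: load  L1  ⟶  SIO  (L1)  txn=BusRd  M[L1]=8
step 6: P0: store L1 := 54  ⟶  MII  (L1)  txn=BusUpgr+Flush  M[L1]=71
step 7: P2: store L1 := 78  ⟶  IIM  (L1)  txn=BusRdX+Flush  M[L1]=54
step 8: P2: store L0 := 17  ⟶  IIM  (L0)  txn=BusRdX+Flush  M[L0]=9
step 9: P0: store L1 := 81  ⟶  MII  (L1)  txn=BusRdX+Flush  M[L1]=78
step 10: P2: load  L1  ⟶  OIS  (L1)  txn=BusRd  M[L1]=78
step 11: P2: load  L1  ⟶  OIS  (L1)  txn=∅  M[L1]=78
step 12: P0: load  L1  ⟶  OIS  (L1)  txn=∅  M[L1]=78
step 13: P2: store L2 := 5  ⟶  IIM  (L2)  txn=BusRdX  M[L2]=60
step 14: P0: store L1 := 79  ⟶  MII  (L1)  txn=BusUpgr  M[L1]=78
step 15: P1: load  L1  ⟶  OSI  (L1)  txn=BusRd  M[L1]=78
step 16: P0: store L1 := 98  ⟶  MII  (L1)  txn=BusUpgr  M[L1]=78
step 17: P0: load  L1  ⟶  MII  (L1)  txn=∅  M[L1]=78
step 18: P0: load  L1  ⟶  MII  (L1)  txn=∅  M[L1]=78
step 19: P2: load  L1  ⟶  OIS  (L1)  txn=BusRd  M[L1]=78
step 20: P0: store L1 := 90  ⟶  MII  (L1)  txn=BusUpgr  M[L1]=78
step 21: P1: store L1 := 30  ⟶  IMI  (L1)  txn=BusRdX+Flush  M[L1]=90
step 22: P1: load  L1  ⟶  IMI  (L1)  txn=∅  M[L1]=90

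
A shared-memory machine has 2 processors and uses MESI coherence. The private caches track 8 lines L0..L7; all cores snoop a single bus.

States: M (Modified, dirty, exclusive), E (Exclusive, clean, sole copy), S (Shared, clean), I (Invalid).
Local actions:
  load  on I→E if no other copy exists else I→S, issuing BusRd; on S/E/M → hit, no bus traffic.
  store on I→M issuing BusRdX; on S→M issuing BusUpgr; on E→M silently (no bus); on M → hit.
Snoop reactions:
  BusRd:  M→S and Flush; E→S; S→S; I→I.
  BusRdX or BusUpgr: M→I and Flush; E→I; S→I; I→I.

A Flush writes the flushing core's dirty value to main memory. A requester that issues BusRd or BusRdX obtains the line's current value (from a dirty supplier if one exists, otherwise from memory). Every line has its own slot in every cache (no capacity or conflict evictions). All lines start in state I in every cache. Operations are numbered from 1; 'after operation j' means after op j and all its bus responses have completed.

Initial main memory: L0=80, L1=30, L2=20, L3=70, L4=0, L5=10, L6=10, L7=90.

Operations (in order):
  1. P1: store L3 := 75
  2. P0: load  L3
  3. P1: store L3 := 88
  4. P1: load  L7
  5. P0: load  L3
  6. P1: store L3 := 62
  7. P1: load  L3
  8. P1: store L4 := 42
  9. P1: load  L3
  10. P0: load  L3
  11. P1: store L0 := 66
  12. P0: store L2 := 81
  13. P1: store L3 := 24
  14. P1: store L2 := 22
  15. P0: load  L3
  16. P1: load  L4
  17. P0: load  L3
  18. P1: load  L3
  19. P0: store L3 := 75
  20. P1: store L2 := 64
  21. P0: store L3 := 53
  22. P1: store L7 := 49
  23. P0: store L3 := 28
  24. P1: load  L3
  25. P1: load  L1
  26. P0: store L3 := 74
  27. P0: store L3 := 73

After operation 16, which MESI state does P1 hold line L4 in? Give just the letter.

state = M

[1] P1: store L3 := 75 | P0:I, P1:M(75) | bus: BusRdX
[2] P0: load  L3 | P0:S(75), P1:S(75) | bus: BusRd,Flush
[3] P1: store L3 := 88 | P0:I, P1:M(88) | bus: BusUpgr
[4] P1: load  L7 | P0:I, P1:E(90) | bus: BusRd
[5] P0: load  L3 | P0:S(88), P1:S(88) | bus: BusRd,Flush
[6] P1: store L3 := 62 | P0:I, P1:M(62) | bus: BusUpgr
[7] P1: load  L3 | P0:I, P1:M(62) | bus: none
[8] P1: store L4 := 42 | P0:I, P1:M(42) | bus: BusRdX
[9] P1: load  L3 | P0:I, P1:M(62) | bus: none
[10] P0: load  L3 | P0:S(62), P1:S(62) | bus: BusRd,Flush
[11] P1: store L0 := 66 | P0:I, P1:M(66) | bus: BusRdX
[12] P0: store L2 := 81 | P0:M(81), P1:I | bus: BusRdX
[13] P1: store L3 := 24 | P0:I, P1:M(24) | bus: BusUpgr
[14] P1: store L2 := 22 | P0:I, P1:M(22) | bus: BusRdX,Flush
[15] P0: load  L3 | P0:S(24), P1:S(24) | bus: BusRd,Flush
[16] P1: load  L4 | P0:I, P1:M(42) | bus: none
[17] P0: load  L3 | P0:S(24), P1:S(24) | bus: none
[18] P1: load  L3 | P0:S(24), P1:S(24) | bus: none
[19] P0: store L3 := 75 | P0:M(75), P1:I | bus: BusUpgr
[20] P1: store L2 := 64 | P0:I, P1:M(64) | bus: none
[21] P0: store L3 := 53 | P0:M(53), P1:I | bus: none
[22] P1: store L7 := 49 | P0:I, P1:M(49) | bus: none
[23] P0: store L3 := 28 | P0:M(28), P1:I | bus: none
[24] P1: load  L3 | P0:S(28), P1:S(28) | bus: BusRd,Flush
[25] P1: load  L1 | P0:I, P1:E(30) | bus: BusRd
[26] P0: store L3 := 74 | P0:M(74), P1:I | bus: BusUpgr
[27] P0: store L3 := 73 | P0:M(73), P1:I | bus: none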